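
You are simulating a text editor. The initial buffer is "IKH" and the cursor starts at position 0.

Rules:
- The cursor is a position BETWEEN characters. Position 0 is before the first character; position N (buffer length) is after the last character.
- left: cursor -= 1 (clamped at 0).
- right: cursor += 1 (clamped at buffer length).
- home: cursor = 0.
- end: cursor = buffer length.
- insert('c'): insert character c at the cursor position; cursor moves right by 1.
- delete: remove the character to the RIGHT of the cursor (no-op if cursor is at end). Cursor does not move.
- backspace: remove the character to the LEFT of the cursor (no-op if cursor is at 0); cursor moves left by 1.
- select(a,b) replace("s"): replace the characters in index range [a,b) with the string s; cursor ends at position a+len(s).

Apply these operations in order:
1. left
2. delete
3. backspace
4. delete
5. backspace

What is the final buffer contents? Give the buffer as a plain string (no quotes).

After op 1 (left): buf='IKH' cursor=0
After op 2 (delete): buf='KH' cursor=0
After op 3 (backspace): buf='KH' cursor=0
After op 4 (delete): buf='H' cursor=0
After op 5 (backspace): buf='H' cursor=0

Answer: H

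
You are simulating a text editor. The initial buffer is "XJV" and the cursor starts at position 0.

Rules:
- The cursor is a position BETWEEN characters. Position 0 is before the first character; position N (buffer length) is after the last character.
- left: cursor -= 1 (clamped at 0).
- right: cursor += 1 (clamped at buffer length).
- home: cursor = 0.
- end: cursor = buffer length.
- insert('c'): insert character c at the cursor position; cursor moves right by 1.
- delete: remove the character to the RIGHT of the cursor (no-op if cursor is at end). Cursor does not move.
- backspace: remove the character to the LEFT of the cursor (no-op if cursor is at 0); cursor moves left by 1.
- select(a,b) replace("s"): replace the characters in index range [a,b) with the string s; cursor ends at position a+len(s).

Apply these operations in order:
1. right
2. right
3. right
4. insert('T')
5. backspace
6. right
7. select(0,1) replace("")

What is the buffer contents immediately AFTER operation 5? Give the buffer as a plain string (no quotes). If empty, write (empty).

Answer: XJV

Derivation:
After op 1 (right): buf='XJV' cursor=1
After op 2 (right): buf='XJV' cursor=2
After op 3 (right): buf='XJV' cursor=3
After op 4 (insert('T')): buf='XJVT' cursor=4
After op 5 (backspace): buf='XJV' cursor=3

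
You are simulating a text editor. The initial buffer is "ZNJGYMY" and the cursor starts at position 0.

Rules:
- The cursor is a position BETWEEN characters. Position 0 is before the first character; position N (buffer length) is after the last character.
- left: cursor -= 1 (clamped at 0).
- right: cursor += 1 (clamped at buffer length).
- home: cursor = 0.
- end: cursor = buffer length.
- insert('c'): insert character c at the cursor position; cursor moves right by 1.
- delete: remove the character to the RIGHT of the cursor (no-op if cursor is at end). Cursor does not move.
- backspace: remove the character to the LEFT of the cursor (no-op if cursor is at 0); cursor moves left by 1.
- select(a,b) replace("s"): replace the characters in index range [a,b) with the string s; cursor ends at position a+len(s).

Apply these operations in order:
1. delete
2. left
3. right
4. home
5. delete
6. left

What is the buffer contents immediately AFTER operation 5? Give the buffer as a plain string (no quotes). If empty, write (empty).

After op 1 (delete): buf='NJGYMY' cursor=0
After op 2 (left): buf='NJGYMY' cursor=0
After op 3 (right): buf='NJGYMY' cursor=1
After op 4 (home): buf='NJGYMY' cursor=0
After op 5 (delete): buf='JGYMY' cursor=0

Answer: JGYMY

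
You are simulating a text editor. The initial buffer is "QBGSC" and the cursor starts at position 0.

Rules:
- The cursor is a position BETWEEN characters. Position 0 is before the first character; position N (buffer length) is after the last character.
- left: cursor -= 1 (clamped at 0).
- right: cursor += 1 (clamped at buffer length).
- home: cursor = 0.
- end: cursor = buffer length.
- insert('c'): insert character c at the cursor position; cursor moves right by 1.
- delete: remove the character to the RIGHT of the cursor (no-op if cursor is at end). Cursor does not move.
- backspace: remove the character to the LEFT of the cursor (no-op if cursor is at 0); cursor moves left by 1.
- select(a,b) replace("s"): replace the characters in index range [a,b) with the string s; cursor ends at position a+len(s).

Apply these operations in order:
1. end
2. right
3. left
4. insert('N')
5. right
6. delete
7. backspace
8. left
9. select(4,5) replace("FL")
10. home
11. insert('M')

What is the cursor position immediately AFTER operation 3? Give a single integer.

Answer: 4

Derivation:
After op 1 (end): buf='QBGSC' cursor=5
After op 2 (right): buf='QBGSC' cursor=5
After op 3 (left): buf='QBGSC' cursor=4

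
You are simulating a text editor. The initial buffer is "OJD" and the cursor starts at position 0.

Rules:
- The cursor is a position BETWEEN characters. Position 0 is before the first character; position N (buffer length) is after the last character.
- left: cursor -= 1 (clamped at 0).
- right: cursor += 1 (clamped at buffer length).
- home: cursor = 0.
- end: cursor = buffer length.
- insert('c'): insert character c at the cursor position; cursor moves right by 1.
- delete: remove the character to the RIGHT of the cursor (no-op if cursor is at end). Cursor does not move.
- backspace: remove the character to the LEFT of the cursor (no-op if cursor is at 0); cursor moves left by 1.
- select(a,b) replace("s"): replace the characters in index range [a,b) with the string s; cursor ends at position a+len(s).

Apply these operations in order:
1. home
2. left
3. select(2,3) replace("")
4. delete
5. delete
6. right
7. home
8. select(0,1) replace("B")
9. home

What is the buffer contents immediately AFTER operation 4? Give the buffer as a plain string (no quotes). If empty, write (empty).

After op 1 (home): buf='OJD' cursor=0
After op 2 (left): buf='OJD' cursor=0
After op 3 (select(2,3) replace("")): buf='OJ' cursor=2
After op 4 (delete): buf='OJ' cursor=2

Answer: OJ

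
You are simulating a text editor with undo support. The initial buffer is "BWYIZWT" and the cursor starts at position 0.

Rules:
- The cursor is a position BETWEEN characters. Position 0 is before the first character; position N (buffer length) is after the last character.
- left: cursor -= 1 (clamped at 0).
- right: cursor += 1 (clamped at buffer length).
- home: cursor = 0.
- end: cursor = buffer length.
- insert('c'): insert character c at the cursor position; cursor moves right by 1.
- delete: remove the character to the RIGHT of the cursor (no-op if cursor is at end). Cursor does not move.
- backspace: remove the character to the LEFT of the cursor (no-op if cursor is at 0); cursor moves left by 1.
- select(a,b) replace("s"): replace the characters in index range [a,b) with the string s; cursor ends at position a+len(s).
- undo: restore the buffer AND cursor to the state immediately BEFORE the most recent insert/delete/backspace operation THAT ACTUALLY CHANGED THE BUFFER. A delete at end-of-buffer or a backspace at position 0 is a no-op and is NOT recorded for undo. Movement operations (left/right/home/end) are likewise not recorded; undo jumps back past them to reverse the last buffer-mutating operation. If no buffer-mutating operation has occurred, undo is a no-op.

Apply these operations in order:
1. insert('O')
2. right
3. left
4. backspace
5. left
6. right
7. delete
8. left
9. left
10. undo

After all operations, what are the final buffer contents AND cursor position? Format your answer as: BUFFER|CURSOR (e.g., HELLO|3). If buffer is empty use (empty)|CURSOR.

After op 1 (insert('O')): buf='OBWYIZWT' cursor=1
After op 2 (right): buf='OBWYIZWT' cursor=2
After op 3 (left): buf='OBWYIZWT' cursor=1
After op 4 (backspace): buf='BWYIZWT' cursor=0
After op 5 (left): buf='BWYIZWT' cursor=0
After op 6 (right): buf='BWYIZWT' cursor=1
After op 7 (delete): buf='BYIZWT' cursor=1
After op 8 (left): buf='BYIZWT' cursor=0
After op 9 (left): buf='BYIZWT' cursor=0
After op 10 (undo): buf='BWYIZWT' cursor=1

Answer: BWYIZWT|1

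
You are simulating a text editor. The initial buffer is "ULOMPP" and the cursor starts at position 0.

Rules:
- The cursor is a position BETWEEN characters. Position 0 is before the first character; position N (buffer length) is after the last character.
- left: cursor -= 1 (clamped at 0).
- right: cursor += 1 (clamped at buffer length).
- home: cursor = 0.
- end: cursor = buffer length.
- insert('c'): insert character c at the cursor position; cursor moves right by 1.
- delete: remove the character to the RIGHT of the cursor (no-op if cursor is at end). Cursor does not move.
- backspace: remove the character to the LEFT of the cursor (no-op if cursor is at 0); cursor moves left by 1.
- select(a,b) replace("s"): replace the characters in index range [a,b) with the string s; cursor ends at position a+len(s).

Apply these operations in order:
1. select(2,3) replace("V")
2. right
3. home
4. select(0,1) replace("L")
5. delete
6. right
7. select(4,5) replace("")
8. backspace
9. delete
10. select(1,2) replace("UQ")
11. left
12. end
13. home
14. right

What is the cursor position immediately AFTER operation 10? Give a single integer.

Answer: 3

Derivation:
After op 1 (select(2,3) replace("V")): buf='ULVMPP' cursor=3
After op 2 (right): buf='ULVMPP' cursor=4
After op 3 (home): buf='ULVMPP' cursor=0
After op 4 (select(0,1) replace("L")): buf='LLVMPP' cursor=1
After op 5 (delete): buf='LVMPP' cursor=1
After op 6 (right): buf='LVMPP' cursor=2
After op 7 (select(4,5) replace("")): buf='LVMP' cursor=4
After op 8 (backspace): buf='LVM' cursor=3
After op 9 (delete): buf='LVM' cursor=3
After op 10 (select(1,2) replace("UQ")): buf='LUQM' cursor=3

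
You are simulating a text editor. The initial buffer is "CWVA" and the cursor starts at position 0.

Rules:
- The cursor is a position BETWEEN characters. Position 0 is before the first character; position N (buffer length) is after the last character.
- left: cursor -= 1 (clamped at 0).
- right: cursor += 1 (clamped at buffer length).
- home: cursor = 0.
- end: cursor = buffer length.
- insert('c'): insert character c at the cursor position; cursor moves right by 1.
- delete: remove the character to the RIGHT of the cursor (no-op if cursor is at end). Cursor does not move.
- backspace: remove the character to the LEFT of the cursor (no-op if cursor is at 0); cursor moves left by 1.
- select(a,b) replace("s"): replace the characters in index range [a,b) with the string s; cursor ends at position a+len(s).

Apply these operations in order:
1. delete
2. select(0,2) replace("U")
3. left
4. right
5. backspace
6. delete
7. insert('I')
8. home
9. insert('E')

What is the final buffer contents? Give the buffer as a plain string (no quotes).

After op 1 (delete): buf='WVA' cursor=0
After op 2 (select(0,2) replace("U")): buf='UA' cursor=1
After op 3 (left): buf='UA' cursor=0
After op 4 (right): buf='UA' cursor=1
After op 5 (backspace): buf='A' cursor=0
After op 6 (delete): buf='(empty)' cursor=0
After op 7 (insert('I')): buf='I' cursor=1
After op 8 (home): buf='I' cursor=0
After op 9 (insert('E')): buf='EI' cursor=1

Answer: EI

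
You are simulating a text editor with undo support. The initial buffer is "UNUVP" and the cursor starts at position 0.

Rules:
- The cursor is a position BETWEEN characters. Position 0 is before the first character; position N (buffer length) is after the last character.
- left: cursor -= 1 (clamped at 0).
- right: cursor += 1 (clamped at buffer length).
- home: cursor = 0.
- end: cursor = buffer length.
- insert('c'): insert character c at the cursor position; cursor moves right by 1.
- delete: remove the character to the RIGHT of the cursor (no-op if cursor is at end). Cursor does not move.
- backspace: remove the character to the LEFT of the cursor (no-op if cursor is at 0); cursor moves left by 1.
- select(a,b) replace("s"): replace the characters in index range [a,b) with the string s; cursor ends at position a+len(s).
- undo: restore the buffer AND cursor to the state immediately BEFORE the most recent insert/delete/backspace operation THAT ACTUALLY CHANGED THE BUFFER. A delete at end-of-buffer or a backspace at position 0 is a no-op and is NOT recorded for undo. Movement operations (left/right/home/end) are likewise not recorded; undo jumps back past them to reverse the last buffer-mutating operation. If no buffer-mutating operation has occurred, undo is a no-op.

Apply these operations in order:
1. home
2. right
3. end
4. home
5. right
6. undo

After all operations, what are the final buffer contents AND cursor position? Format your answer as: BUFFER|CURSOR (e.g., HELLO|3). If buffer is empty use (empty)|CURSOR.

After op 1 (home): buf='UNUVP' cursor=0
After op 2 (right): buf='UNUVP' cursor=1
After op 3 (end): buf='UNUVP' cursor=5
After op 4 (home): buf='UNUVP' cursor=0
After op 5 (right): buf='UNUVP' cursor=1
After op 6 (undo): buf='UNUVP' cursor=1

Answer: UNUVP|1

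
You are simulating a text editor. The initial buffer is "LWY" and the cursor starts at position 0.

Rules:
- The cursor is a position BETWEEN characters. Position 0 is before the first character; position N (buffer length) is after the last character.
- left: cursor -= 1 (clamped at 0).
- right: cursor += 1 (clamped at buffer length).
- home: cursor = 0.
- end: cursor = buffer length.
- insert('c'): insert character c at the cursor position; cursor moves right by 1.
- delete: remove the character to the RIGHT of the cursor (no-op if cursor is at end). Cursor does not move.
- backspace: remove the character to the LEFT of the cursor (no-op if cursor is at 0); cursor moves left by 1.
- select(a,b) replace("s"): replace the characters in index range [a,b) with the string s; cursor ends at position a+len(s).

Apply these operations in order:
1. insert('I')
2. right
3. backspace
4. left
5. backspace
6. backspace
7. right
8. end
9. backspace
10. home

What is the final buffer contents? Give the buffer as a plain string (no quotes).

Answer: IW

Derivation:
After op 1 (insert('I')): buf='ILWY' cursor=1
After op 2 (right): buf='ILWY' cursor=2
After op 3 (backspace): buf='IWY' cursor=1
After op 4 (left): buf='IWY' cursor=0
After op 5 (backspace): buf='IWY' cursor=0
After op 6 (backspace): buf='IWY' cursor=0
After op 7 (right): buf='IWY' cursor=1
After op 8 (end): buf='IWY' cursor=3
After op 9 (backspace): buf='IW' cursor=2
After op 10 (home): buf='IW' cursor=0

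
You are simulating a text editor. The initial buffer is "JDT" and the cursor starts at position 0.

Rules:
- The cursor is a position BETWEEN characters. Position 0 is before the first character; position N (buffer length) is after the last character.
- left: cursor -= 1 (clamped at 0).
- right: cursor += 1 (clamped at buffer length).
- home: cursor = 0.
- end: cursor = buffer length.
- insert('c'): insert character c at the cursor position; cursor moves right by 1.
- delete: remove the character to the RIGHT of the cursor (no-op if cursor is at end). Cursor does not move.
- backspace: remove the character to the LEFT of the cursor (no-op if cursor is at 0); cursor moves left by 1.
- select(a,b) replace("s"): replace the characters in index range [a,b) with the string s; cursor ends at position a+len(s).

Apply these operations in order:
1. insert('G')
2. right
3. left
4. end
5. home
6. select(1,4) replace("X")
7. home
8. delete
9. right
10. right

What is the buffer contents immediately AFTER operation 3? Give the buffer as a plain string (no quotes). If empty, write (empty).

After op 1 (insert('G')): buf='GJDT' cursor=1
After op 2 (right): buf='GJDT' cursor=2
After op 3 (left): buf='GJDT' cursor=1

Answer: GJDT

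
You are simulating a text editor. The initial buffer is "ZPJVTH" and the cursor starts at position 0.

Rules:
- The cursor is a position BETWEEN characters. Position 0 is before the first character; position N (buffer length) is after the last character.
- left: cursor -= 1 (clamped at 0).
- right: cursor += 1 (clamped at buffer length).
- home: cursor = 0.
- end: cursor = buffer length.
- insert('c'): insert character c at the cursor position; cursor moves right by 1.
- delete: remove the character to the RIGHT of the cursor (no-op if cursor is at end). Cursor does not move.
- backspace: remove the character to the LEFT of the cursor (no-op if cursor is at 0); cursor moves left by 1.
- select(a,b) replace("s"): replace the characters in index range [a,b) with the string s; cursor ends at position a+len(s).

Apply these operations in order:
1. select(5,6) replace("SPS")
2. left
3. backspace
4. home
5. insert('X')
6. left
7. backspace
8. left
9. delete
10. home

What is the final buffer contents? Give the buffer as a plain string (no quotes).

After op 1 (select(5,6) replace("SPS")): buf='ZPJVTSPS' cursor=8
After op 2 (left): buf='ZPJVTSPS' cursor=7
After op 3 (backspace): buf='ZPJVTSS' cursor=6
After op 4 (home): buf='ZPJVTSS' cursor=0
After op 5 (insert('X')): buf='XZPJVTSS' cursor=1
After op 6 (left): buf='XZPJVTSS' cursor=0
After op 7 (backspace): buf='XZPJVTSS' cursor=0
After op 8 (left): buf='XZPJVTSS' cursor=0
After op 9 (delete): buf='ZPJVTSS' cursor=0
After op 10 (home): buf='ZPJVTSS' cursor=0

Answer: ZPJVTSS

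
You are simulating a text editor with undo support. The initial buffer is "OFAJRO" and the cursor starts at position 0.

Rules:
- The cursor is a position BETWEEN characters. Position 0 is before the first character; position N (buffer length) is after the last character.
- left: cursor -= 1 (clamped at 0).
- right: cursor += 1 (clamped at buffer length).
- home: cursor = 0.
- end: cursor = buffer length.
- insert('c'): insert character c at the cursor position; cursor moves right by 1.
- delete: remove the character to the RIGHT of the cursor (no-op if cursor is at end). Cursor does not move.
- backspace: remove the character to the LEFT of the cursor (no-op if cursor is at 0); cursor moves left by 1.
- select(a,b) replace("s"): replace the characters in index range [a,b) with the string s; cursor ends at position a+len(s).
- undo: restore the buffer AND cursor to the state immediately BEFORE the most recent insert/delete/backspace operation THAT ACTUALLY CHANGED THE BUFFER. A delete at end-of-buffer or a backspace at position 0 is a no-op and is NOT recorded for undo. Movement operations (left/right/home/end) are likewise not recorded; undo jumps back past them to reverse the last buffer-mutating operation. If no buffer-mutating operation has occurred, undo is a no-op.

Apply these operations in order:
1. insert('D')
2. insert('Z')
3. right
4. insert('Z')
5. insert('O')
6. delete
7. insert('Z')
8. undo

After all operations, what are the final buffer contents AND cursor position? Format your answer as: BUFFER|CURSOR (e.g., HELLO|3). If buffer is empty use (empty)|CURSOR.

After op 1 (insert('D')): buf='DOFAJRO' cursor=1
After op 2 (insert('Z')): buf='DZOFAJRO' cursor=2
After op 3 (right): buf='DZOFAJRO' cursor=3
After op 4 (insert('Z')): buf='DZOZFAJRO' cursor=4
After op 5 (insert('O')): buf='DZOZOFAJRO' cursor=5
After op 6 (delete): buf='DZOZOAJRO' cursor=5
After op 7 (insert('Z')): buf='DZOZOZAJRO' cursor=6
After op 8 (undo): buf='DZOZOAJRO' cursor=5

Answer: DZOZOAJRO|5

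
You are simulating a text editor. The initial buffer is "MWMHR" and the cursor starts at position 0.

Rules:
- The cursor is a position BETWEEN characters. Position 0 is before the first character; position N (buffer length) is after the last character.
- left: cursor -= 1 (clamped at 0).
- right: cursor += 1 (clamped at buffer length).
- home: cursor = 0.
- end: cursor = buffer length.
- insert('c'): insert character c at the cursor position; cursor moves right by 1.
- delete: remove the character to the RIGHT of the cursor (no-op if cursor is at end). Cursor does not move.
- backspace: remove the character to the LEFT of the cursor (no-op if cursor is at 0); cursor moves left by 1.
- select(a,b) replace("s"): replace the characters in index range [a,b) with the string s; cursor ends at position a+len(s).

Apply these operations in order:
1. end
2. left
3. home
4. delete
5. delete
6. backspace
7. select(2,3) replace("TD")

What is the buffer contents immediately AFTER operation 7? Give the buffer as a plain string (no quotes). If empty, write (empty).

After op 1 (end): buf='MWMHR' cursor=5
After op 2 (left): buf='MWMHR' cursor=4
After op 3 (home): buf='MWMHR' cursor=0
After op 4 (delete): buf='WMHR' cursor=0
After op 5 (delete): buf='MHR' cursor=0
After op 6 (backspace): buf='MHR' cursor=0
After op 7 (select(2,3) replace("TD")): buf='MHTD' cursor=4

Answer: MHTD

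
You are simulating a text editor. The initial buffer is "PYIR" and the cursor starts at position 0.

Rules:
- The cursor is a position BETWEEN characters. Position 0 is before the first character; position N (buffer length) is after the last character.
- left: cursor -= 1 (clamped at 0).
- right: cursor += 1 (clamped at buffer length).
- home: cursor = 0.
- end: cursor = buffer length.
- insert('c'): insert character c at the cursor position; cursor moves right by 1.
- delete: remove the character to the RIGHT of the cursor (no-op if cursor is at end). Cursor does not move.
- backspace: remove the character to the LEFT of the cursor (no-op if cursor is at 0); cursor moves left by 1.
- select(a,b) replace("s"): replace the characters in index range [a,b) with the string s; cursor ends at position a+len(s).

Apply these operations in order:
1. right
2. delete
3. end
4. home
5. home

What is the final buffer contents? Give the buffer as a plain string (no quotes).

Answer: PIR

Derivation:
After op 1 (right): buf='PYIR' cursor=1
After op 2 (delete): buf='PIR' cursor=1
After op 3 (end): buf='PIR' cursor=3
After op 4 (home): buf='PIR' cursor=0
After op 5 (home): buf='PIR' cursor=0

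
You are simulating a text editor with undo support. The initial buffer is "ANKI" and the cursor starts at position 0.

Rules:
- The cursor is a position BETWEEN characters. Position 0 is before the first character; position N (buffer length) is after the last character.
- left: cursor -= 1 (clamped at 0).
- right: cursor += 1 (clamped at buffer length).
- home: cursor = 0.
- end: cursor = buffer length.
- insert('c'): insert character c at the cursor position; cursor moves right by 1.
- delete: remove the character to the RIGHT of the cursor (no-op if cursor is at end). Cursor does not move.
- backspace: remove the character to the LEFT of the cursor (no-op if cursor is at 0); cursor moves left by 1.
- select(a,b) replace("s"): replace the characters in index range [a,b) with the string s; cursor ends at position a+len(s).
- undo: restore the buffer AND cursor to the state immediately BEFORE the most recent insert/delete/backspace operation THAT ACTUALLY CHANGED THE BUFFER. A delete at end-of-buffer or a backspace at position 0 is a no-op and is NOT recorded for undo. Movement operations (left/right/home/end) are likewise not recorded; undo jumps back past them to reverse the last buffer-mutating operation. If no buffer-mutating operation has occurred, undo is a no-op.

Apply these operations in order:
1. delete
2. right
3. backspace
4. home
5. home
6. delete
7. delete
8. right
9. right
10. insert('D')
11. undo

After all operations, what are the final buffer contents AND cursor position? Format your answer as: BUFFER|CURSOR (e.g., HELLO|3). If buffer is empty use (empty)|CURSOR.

After op 1 (delete): buf='NKI' cursor=0
After op 2 (right): buf='NKI' cursor=1
After op 3 (backspace): buf='KI' cursor=0
After op 4 (home): buf='KI' cursor=0
After op 5 (home): buf='KI' cursor=0
After op 6 (delete): buf='I' cursor=0
After op 7 (delete): buf='(empty)' cursor=0
After op 8 (right): buf='(empty)' cursor=0
After op 9 (right): buf='(empty)' cursor=0
After op 10 (insert('D')): buf='D' cursor=1
After op 11 (undo): buf='(empty)' cursor=0

Answer: (empty)|0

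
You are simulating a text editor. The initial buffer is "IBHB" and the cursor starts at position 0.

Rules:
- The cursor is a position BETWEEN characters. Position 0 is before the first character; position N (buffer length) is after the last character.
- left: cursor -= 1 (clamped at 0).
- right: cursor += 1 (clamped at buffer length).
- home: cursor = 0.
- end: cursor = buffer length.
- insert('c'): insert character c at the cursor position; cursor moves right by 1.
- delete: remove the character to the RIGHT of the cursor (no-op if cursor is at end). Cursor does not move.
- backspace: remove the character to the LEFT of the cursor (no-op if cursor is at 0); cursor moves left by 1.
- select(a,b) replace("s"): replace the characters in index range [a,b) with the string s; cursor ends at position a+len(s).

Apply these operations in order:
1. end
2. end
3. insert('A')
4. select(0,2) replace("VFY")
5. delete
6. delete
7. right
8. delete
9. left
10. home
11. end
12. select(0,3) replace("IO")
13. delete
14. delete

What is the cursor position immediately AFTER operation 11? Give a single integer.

Answer: 4

Derivation:
After op 1 (end): buf='IBHB' cursor=4
After op 2 (end): buf='IBHB' cursor=4
After op 3 (insert('A')): buf='IBHBA' cursor=5
After op 4 (select(0,2) replace("VFY")): buf='VFYHBA' cursor=3
After op 5 (delete): buf='VFYBA' cursor=3
After op 6 (delete): buf='VFYA' cursor=3
After op 7 (right): buf='VFYA' cursor=4
After op 8 (delete): buf='VFYA' cursor=4
After op 9 (left): buf='VFYA' cursor=3
After op 10 (home): buf='VFYA' cursor=0
After op 11 (end): buf='VFYA' cursor=4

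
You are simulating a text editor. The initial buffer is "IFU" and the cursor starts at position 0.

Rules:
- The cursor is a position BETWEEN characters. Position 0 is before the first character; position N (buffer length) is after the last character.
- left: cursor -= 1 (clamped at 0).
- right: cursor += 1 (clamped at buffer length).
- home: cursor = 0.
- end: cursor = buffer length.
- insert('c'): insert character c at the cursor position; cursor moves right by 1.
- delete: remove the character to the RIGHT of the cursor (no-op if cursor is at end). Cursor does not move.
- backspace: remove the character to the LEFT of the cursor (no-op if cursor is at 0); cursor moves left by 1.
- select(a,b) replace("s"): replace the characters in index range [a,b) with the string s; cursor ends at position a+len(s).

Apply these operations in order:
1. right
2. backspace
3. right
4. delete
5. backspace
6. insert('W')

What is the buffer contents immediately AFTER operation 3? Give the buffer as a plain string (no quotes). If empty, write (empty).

After op 1 (right): buf='IFU' cursor=1
After op 2 (backspace): buf='FU' cursor=0
After op 3 (right): buf='FU' cursor=1

Answer: FU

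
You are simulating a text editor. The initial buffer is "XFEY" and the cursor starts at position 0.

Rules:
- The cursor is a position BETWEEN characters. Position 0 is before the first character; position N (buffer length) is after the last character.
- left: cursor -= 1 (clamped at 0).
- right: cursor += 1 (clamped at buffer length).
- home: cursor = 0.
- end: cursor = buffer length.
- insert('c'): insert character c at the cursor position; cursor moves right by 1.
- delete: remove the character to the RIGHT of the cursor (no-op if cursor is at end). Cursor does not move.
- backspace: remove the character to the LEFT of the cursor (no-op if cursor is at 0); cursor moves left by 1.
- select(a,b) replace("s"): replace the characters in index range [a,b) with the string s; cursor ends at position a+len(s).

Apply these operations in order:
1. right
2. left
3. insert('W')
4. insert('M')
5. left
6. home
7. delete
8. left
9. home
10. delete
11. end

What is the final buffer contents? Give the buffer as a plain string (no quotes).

After op 1 (right): buf='XFEY' cursor=1
After op 2 (left): buf='XFEY' cursor=0
After op 3 (insert('W')): buf='WXFEY' cursor=1
After op 4 (insert('M')): buf='WMXFEY' cursor=2
After op 5 (left): buf='WMXFEY' cursor=1
After op 6 (home): buf='WMXFEY' cursor=0
After op 7 (delete): buf='MXFEY' cursor=0
After op 8 (left): buf='MXFEY' cursor=0
After op 9 (home): buf='MXFEY' cursor=0
After op 10 (delete): buf='XFEY' cursor=0
After op 11 (end): buf='XFEY' cursor=4

Answer: XFEY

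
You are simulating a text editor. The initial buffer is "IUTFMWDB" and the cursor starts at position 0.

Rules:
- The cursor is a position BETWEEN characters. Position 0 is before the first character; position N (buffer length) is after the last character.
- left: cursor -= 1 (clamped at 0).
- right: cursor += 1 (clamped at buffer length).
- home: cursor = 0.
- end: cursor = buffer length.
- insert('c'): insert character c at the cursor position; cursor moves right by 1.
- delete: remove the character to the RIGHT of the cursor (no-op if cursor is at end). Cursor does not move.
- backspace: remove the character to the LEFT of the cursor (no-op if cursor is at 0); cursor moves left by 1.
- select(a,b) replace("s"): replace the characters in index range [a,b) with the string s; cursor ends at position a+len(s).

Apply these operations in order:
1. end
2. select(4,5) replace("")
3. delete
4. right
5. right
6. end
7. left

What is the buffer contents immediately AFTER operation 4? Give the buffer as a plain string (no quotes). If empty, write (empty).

After op 1 (end): buf='IUTFMWDB' cursor=8
After op 2 (select(4,5) replace("")): buf='IUTFWDB' cursor=4
After op 3 (delete): buf='IUTFDB' cursor=4
After op 4 (right): buf='IUTFDB' cursor=5

Answer: IUTFDB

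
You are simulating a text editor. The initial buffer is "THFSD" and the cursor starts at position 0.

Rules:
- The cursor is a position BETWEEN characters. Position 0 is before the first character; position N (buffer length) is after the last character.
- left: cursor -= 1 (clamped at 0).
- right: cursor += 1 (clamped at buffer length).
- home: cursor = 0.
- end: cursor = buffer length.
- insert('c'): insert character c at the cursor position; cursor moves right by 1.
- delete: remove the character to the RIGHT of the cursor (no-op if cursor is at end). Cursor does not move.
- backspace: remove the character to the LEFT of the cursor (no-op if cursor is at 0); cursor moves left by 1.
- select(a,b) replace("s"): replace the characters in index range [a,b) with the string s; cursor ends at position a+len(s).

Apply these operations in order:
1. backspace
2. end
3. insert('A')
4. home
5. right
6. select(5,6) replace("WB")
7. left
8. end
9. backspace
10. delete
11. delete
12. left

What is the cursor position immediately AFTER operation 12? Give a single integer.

Answer: 5

Derivation:
After op 1 (backspace): buf='THFSD' cursor=0
After op 2 (end): buf='THFSD' cursor=5
After op 3 (insert('A')): buf='THFSDA' cursor=6
After op 4 (home): buf='THFSDA' cursor=0
After op 5 (right): buf='THFSDA' cursor=1
After op 6 (select(5,6) replace("WB")): buf='THFSDWB' cursor=7
After op 7 (left): buf='THFSDWB' cursor=6
After op 8 (end): buf='THFSDWB' cursor=7
After op 9 (backspace): buf='THFSDW' cursor=6
After op 10 (delete): buf='THFSDW' cursor=6
After op 11 (delete): buf='THFSDW' cursor=6
After op 12 (left): buf='THFSDW' cursor=5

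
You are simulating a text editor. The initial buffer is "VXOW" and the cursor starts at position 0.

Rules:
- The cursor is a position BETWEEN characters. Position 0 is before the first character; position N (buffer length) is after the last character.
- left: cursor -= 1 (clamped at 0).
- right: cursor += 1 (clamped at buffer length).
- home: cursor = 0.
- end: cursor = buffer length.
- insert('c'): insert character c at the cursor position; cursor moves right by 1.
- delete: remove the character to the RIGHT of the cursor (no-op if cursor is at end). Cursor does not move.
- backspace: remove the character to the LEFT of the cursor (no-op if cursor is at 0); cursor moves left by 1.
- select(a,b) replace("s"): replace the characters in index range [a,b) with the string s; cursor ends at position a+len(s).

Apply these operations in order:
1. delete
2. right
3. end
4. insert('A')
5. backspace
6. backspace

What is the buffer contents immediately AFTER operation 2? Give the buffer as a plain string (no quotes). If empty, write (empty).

After op 1 (delete): buf='XOW' cursor=0
After op 2 (right): buf='XOW' cursor=1

Answer: XOW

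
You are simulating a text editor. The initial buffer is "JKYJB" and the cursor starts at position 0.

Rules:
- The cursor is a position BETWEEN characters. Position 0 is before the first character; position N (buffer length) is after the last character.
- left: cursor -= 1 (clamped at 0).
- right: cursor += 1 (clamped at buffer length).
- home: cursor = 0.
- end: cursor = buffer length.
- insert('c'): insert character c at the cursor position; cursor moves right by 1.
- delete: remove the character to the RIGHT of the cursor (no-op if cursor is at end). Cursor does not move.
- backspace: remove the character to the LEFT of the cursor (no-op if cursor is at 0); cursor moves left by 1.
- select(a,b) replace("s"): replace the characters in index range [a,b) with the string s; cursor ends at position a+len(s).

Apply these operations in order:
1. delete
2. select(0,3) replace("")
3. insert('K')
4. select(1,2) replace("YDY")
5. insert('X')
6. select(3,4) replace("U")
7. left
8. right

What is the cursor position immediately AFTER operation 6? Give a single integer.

Answer: 4

Derivation:
After op 1 (delete): buf='KYJB' cursor=0
After op 2 (select(0,3) replace("")): buf='B' cursor=0
After op 3 (insert('K')): buf='KB' cursor=1
After op 4 (select(1,2) replace("YDY")): buf='KYDY' cursor=4
After op 5 (insert('X')): buf='KYDYX' cursor=5
After op 6 (select(3,4) replace("U")): buf='KYDUX' cursor=4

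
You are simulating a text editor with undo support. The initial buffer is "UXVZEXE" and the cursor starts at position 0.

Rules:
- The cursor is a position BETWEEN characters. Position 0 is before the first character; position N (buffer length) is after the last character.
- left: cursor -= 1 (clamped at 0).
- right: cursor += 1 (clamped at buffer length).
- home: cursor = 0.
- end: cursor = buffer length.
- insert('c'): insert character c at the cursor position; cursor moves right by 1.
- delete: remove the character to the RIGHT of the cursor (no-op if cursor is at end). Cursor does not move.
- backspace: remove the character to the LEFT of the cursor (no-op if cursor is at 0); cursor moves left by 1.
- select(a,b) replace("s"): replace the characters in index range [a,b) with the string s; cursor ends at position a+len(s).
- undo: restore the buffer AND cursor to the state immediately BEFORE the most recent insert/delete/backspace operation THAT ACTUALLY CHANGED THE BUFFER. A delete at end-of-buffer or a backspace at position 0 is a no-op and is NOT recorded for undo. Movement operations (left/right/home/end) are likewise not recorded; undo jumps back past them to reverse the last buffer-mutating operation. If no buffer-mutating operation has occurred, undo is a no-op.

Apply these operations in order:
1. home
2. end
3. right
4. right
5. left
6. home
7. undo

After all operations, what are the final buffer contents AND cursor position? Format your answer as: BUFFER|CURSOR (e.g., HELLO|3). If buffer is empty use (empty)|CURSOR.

After op 1 (home): buf='UXVZEXE' cursor=0
After op 2 (end): buf='UXVZEXE' cursor=7
After op 3 (right): buf='UXVZEXE' cursor=7
After op 4 (right): buf='UXVZEXE' cursor=7
After op 5 (left): buf='UXVZEXE' cursor=6
After op 6 (home): buf='UXVZEXE' cursor=0
After op 7 (undo): buf='UXVZEXE' cursor=0

Answer: UXVZEXE|0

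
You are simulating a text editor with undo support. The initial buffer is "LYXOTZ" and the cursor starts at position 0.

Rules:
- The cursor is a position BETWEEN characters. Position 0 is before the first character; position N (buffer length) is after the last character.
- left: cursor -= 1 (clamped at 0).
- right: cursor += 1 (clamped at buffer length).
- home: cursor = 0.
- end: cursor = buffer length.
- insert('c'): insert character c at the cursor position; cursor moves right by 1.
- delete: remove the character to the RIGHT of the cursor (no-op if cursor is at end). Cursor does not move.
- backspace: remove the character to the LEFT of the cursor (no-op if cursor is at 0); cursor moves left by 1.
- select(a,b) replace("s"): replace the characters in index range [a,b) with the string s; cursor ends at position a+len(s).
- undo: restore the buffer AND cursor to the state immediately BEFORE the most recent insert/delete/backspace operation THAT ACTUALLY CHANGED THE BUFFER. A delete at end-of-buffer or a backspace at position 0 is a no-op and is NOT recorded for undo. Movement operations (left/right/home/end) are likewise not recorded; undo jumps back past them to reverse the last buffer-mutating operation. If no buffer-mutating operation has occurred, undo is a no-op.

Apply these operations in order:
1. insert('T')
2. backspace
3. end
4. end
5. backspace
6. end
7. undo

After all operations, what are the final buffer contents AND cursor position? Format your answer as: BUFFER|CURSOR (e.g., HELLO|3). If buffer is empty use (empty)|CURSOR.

Answer: LYXOTZ|6

Derivation:
After op 1 (insert('T')): buf='TLYXOTZ' cursor=1
After op 2 (backspace): buf='LYXOTZ' cursor=0
After op 3 (end): buf='LYXOTZ' cursor=6
After op 4 (end): buf='LYXOTZ' cursor=6
After op 5 (backspace): buf='LYXOT' cursor=5
After op 6 (end): buf='LYXOT' cursor=5
After op 7 (undo): buf='LYXOTZ' cursor=6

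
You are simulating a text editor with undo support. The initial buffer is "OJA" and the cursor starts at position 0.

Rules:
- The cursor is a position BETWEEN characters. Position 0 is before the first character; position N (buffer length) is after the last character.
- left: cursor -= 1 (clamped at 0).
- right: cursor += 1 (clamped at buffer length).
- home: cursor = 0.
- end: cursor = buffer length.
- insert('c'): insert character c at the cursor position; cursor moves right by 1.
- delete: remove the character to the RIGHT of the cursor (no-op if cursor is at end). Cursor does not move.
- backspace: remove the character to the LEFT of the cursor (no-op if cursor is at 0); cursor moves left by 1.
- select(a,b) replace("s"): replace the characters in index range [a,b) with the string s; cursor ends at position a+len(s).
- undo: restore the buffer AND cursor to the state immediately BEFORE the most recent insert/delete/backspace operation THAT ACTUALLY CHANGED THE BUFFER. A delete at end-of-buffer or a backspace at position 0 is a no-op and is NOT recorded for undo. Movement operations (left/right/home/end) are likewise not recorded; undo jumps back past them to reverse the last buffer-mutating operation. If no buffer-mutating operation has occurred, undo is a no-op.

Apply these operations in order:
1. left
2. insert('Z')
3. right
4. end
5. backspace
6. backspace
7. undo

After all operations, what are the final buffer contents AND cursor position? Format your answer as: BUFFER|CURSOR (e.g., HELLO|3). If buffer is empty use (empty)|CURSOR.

Answer: ZOJ|3

Derivation:
After op 1 (left): buf='OJA' cursor=0
After op 2 (insert('Z')): buf='ZOJA' cursor=1
After op 3 (right): buf='ZOJA' cursor=2
After op 4 (end): buf='ZOJA' cursor=4
After op 5 (backspace): buf='ZOJ' cursor=3
After op 6 (backspace): buf='ZO' cursor=2
After op 7 (undo): buf='ZOJ' cursor=3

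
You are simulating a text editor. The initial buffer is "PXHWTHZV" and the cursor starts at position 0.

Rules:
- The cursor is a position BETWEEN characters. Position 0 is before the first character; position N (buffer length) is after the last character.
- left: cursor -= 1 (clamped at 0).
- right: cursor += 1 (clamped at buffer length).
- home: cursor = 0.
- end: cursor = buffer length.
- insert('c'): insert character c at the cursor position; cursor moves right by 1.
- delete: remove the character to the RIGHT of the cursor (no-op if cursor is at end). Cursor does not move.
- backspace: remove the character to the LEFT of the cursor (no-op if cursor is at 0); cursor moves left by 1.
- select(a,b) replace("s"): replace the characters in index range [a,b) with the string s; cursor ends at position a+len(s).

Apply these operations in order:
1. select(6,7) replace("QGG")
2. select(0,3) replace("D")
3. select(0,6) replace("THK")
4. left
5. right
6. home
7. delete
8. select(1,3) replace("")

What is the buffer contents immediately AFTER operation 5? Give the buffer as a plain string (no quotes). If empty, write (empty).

Answer: THKGV

Derivation:
After op 1 (select(6,7) replace("QGG")): buf='PXHWTHQGGV' cursor=9
After op 2 (select(0,3) replace("D")): buf='DWTHQGGV' cursor=1
After op 3 (select(0,6) replace("THK")): buf='THKGV' cursor=3
After op 4 (left): buf='THKGV' cursor=2
After op 5 (right): buf='THKGV' cursor=3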